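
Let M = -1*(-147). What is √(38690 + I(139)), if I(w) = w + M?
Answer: 8*√609 ≈ 197.42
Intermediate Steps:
M = 147
I(w) = 147 + w (I(w) = w + 147 = 147 + w)
√(38690 + I(139)) = √(38690 + (147 + 139)) = √(38690 + 286) = √38976 = 8*√609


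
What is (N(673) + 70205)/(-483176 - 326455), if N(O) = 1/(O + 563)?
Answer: -86773381/1000703916 ≈ -0.086712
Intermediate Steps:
N(O) = 1/(563 + O)
(N(673) + 70205)/(-483176 - 326455) = (1/(563 + 673) + 70205)/(-483176 - 326455) = (1/1236 + 70205)/(-809631) = (1/1236 + 70205)*(-1/809631) = (86773381/1236)*(-1/809631) = -86773381/1000703916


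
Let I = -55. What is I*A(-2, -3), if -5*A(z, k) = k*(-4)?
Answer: 132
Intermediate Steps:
A(z, k) = 4*k/5 (A(z, k) = -k*(-4)/5 = -(-4)*k/5 = 4*k/5)
I*A(-2, -3) = -44*(-3) = -55*(-12/5) = 132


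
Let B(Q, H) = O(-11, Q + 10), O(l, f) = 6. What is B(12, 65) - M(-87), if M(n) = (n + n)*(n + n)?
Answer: -30270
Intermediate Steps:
B(Q, H) = 6
M(n) = 4*n² (M(n) = (2*n)*(2*n) = 4*n²)
B(12, 65) - M(-87) = 6 - 4*(-87)² = 6 - 4*7569 = 6 - 1*30276 = 6 - 30276 = -30270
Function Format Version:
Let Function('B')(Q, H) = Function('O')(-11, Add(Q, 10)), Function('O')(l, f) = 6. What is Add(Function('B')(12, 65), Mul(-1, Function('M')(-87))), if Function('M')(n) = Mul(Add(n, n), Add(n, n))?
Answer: -30270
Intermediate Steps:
Function('B')(Q, H) = 6
Function('M')(n) = Mul(4, Pow(n, 2)) (Function('M')(n) = Mul(Mul(2, n), Mul(2, n)) = Mul(4, Pow(n, 2)))
Add(Function('B')(12, 65), Mul(-1, Function('M')(-87))) = Add(6, Mul(-1, Mul(4, Pow(-87, 2)))) = Add(6, Mul(-1, Mul(4, 7569))) = Add(6, Mul(-1, 30276)) = Add(6, -30276) = -30270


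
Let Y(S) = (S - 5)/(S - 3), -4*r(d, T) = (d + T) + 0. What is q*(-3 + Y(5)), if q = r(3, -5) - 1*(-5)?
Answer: -33/2 ≈ -16.500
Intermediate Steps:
r(d, T) = -T/4 - d/4 (r(d, T) = -((d + T) + 0)/4 = -((T + d) + 0)/4 = -(T + d)/4 = -T/4 - d/4)
q = 11/2 (q = (-1/4*(-5) - 1/4*3) - 1*(-5) = (5/4 - 3/4) + 5 = 1/2 + 5 = 11/2 ≈ 5.5000)
Y(S) = (-5 + S)/(-3 + S)
q*(-3 + Y(5)) = 11*(-3 + (-5 + 5)/(-3 + 5))/2 = 11*(-3 + 0/2)/2 = 11*(-3 + (1/2)*0)/2 = 11*(-3 + 0)/2 = (11/2)*(-3) = -33/2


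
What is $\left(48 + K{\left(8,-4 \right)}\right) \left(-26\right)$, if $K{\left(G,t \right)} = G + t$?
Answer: $-1352$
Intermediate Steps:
$\left(48 + K{\left(8,-4 \right)}\right) \left(-26\right) = \left(48 + \left(8 - 4\right)\right) \left(-26\right) = \left(48 + 4\right) \left(-26\right) = 52 \left(-26\right) = -1352$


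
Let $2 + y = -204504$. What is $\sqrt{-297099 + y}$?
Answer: $i \sqrt{501605} \approx 708.24 i$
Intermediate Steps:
$y = -204506$ ($y = -2 - 204504 = -204506$)
$\sqrt{-297099 + y} = \sqrt{-297099 - 204506} = \sqrt{-501605} = i \sqrt{501605}$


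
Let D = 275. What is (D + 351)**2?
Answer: 391876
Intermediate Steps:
(D + 351)**2 = (275 + 351)**2 = 626**2 = 391876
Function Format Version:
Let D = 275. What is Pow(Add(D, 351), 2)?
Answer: 391876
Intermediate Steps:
Pow(Add(D, 351), 2) = Pow(Add(275, 351), 2) = Pow(626, 2) = 391876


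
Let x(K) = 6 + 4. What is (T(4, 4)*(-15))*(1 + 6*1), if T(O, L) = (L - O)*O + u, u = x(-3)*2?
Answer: -2100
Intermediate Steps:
x(K) = 10
u = 20 (u = 10*2 = 20)
T(O, L) = 20 + O*(L - O) (T(O, L) = (L - O)*O + 20 = O*(L - O) + 20 = 20 + O*(L - O))
(T(4, 4)*(-15))*(1 + 6*1) = ((20 - 1*4**2 + 4*4)*(-15))*(1 + 6*1) = ((20 - 1*16 + 16)*(-15))*(1 + 6) = ((20 - 16 + 16)*(-15))*7 = (20*(-15))*7 = -300*7 = -2100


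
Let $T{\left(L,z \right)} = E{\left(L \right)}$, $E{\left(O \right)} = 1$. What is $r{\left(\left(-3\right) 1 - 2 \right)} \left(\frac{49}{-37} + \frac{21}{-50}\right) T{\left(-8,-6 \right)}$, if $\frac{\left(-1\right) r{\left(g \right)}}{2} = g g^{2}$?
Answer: $- \frac{16135}{37} \approx -436.08$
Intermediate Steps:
$T{\left(L,z \right)} = 1$
$r{\left(g \right)} = - 2 g^{3}$ ($r{\left(g \right)} = - 2 g g^{2} = - 2 g^{3}$)
$r{\left(\left(-3\right) 1 - 2 \right)} \left(\frac{49}{-37} + \frac{21}{-50}\right) T{\left(-8,-6 \right)} = - 2 \left(\left(-3\right) 1 - 2\right)^{3} \left(\frac{49}{-37} + \frac{21}{-50}\right) 1 = - 2 \left(-3 - 2\right)^{3} \left(49 \left(- \frac{1}{37}\right) + 21 \left(- \frac{1}{50}\right)\right) 1 = - 2 \left(-5\right)^{3} \left(- \frac{49}{37} - \frac{21}{50}\right) 1 = \left(-2\right) \left(-125\right) \left(- \frac{3227}{1850}\right) 1 = 250 \left(- \frac{3227}{1850}\right) 1 = \left(- \frac{16135}{37}\right) 1 = - \frac{16135}{37}$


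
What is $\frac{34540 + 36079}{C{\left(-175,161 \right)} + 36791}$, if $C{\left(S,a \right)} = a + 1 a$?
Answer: $\frac{70619}{37113} \approx 1.9028$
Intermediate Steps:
$C{\left(S,a \right)} = 2 a$ ($C{\left(S,a \right)} = a + a = 2 a$)
$\frac{34540 + 36079}{C{\left(-175,161 \right)} + 36791} = \frac{34540 + 36079}{2 \cdot 161 + 36791} = \frac{70619}{322 + 36791} = \frac{70619}{37113}$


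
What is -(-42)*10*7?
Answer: 2940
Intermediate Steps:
-(-42)*10*7 = -(-42)*70 = -1*(-2940) = 2940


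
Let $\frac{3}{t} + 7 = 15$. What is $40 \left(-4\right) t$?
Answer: $-60$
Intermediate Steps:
$t = \frac{3}{8}$ ($t = \frac{3}{-7 + 15} = \frac{3}{8} \approx 0.375$)
$40 \left(-4\right) t = 40 \left(-4\right) \frac{3}{8} = \left(-160\right) \frac{3}{8} = -60$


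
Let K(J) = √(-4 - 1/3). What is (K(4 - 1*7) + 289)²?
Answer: (867 + I*√39)²/9 ≈ 83517.0 + 1203.2*I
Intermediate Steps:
K(J) = I*√39/3 (K(J) = √(-4 - 1*⅓) = √(-4 - ⅓) = √(-13/3) = I*√39/3)
(K(4 - 1*7) + 289)² = (I*√39/3 + 289)² = (289 + I*√39/3)²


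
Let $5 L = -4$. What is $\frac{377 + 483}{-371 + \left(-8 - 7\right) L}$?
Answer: $- \frac{860}{359} \approx -2.3955$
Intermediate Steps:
$L = - \frac{4}{5}$ ($L = \frac{1}{5} \left(-4\right) = - \frac{4}{5} \approx -0.8$)
$\frac{377 + 483}{-371 + \left(-8 - 7\right) L} = \frac{377 + 483}{-371 + \left(-8 - 7\right) \left(- \frac{4}{5}\right)} = \frac{860}{-371 - -12} = \frac{860}{-371 + 12} = \frac{860}{-359} = 860 \left(- \frac{1}{359}\right) = - \frac{860}{359}$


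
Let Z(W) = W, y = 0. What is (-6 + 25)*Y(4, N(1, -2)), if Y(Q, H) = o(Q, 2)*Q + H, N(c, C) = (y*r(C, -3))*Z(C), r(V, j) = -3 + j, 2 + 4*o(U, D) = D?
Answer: 0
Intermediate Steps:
o(U, D) = -½ + D/4
N(c, C) = 0 (N(c, C) = (0*(-3 - 3))*C = (0*(-6))*C = 0*C = 0)
Y(Q, H) = H (Y(Q, H) = (-½ + (¼)*2)*Q + H = (-½ + ½)*Q + H = 0*Q + H = 0 + H = H)
(-6 + 25)*Y(4, N(1, -2)) = (-6 + 25)*0 = 19*0 = 0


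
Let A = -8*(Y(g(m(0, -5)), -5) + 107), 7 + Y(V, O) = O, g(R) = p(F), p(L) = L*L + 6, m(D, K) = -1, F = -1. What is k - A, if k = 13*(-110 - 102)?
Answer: -1996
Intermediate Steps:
p(L) = 6 + L**2 (p(L) = L**2 + 6 = 6 + L**2)
g(R) = 7 (g(R) = 6 + (-1)**2 = 6 + 1 = 7)
k = -2756 (k = 13*(-212) = -2756)
Y(V, O) = -7 + O
A = -760 (A = -8*((-7 - 5) + 107) = -8*(-12 + 107) = -8*95 = -760)
k - A = -2756 - 1*(-760) = -2756 + 760 = -1996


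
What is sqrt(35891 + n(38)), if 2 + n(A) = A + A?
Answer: sqrt(35965) ≈ 189.64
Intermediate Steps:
n(A) = -2 + 2*A (n(A) = -2 + (A + A) = -2 + 2*A)
sqrt(35891 + n(38)) = sqrt(35891 + (-2 + 2*38)) = sqrt(35891 + (-2 + 76)) = sqrt(35891 + 74) = sqrt(35965)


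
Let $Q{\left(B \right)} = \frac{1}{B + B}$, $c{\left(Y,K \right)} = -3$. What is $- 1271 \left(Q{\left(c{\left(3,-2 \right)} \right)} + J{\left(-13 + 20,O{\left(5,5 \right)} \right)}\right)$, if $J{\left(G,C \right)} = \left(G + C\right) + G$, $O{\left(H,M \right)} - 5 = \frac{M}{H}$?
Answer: $- \frac{151249}{6} \approx -25208.0$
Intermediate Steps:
$O{\left(H,M \right)} = 5 + \frac{M}{H}$
$J{\left(G,C \right)} = C + 2 G$ ($J{\left(G,C \right)} = \left(C + G\right) + G = C + 2 G$)
$Q{\left(B \right)} = \frac{1}{2 B}$
$- 1271 \left(Q{\left(c{\left(3,-2 \right)} \right)} + J{\left(-13 + 20,O{\left(5,5 \right)} \right)}\right) = - 1271 \left(\frac{1}{2 \left(-3\right)} + \left(\left(5 + \frac{5}{5}\right) + 2 \left(-13 + 20\right)\right)\right) = - 1271 \left(\frac{1}{2} \left(- \frac{1}{3}\right) + \left(\left(5 + 5 \cdot \frac{1}{5}\right) + 2 \cdot 7\right)\right) = - 1271 \left(- \frac{1}{6} + \left(\left(5 + 1\right) + 14\right)\right) = - 1271 \left(- \frac{1}{6} + \left(6 + 14\right)\right) = - 1271 \left(- \frac{1}{6} + 20\right) = \left(-1271\right) \frac{119}{6} = - \frac{151249}{6}$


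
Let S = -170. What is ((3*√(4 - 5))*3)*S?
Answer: -1530*I ≈ -1530.0*I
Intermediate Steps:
((3*√(4 - 5))*3)*S = ((3*√(4 - 5))*3)*(-170) = ((3*√(-1))*3)*(-170) = ((3*I)*3)*(-170) = (9*I)*(-170) = -1530*I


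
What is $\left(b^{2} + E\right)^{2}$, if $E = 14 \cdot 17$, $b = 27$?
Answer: $935089$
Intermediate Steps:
$E = 238$
$\left(b^{2} + E\right)^{2} = \left(27^{2} + 238\right)^{2} = \left(729 + 238\right)^{2} = 967^{2} = 935089$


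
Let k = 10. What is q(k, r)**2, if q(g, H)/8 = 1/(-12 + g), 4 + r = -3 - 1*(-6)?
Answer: 16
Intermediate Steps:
r = -1 (r = -4 + (-3 - 1*(-6)) = -4 + (-3 + 6) = -4 + 3 = -1)
q(g, H) = 8/(-12 + g)
q(k, r)**2 = (8/(-12 + 10))**2 = (8/(-2))**2 = (8*(-1/2))**2 = (-4)**2 = 16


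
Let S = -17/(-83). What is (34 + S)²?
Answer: 8059921/6889 ≈ 1170.0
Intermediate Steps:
S = 17/83 (S = -17*(-1/83) = 17/83 ≈ 0.20482)
(34 + S)² = (34 + 17/83)² = (2839/83)² = 8059921/6889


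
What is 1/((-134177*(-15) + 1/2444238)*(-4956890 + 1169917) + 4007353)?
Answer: -2444238/18629654840435273929 ≈ -1.3120e-13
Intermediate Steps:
1/((-134177*(-15) + 1/2444238)*(-4956890 + 1169917) + 4007353) = 1/((2012655 + 1/2444238)*(-3786973) + 4007353) = 1/((4919407831891/2444238)*(-3786973) + 4007353) = 1/(-18629664635359755943/2444238 + 4007353) = 1/(-18629654840435273929/2444238) = -2444238/18629654840435273929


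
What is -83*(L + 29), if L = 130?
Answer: -13197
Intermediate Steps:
-83*(L + 29) = -83*(130 + 29) = -83*159 = -13197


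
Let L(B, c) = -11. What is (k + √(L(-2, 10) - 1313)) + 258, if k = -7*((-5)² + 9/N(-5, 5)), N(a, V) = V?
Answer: 352/5 + 2*I*√331 ≈ 70.4 + 36.387*I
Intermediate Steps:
k = -938/5 (k = -7*((-5)² + 9/5) = -7*(25 + 9*(⅕)) = -7*(25 + 9/5) = -7*134/5 = -938/5 ≈ -187.60)
(k + √(L(-2, 10) - 1313)) + 258 = (-938/5 + √(-11 - 1313)) + 258 = (-938/5 + √(-1324)) + 258 = (-938/5 + 2*I*√331) + 258 = 352/5 + 2*I*√331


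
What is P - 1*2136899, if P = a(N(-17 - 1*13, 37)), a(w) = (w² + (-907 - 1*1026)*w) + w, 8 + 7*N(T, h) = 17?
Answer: -104829686/49 ≈ -2.1394e+6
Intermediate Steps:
N(T, h) = 9/7 (N(T, h) = -8/7 + (⅐)*17 = -8/7 + 17/7 = 9/7)
a(w) = w² - 1932*w (a(w) = (w² + (-907 - 1026)*w) + w = (w² - 1933*w) + w = w² - 1932*w)
P = -121635/49 (P = 9*(-1932 + 9/7)/7 = (9/7)*(-13515/7) = -121635/49 ≈ -2482.3)
P - 1*2136899 = -121635/49 - 1*2136899 = -121635/49 - 2136899 = -104829686/49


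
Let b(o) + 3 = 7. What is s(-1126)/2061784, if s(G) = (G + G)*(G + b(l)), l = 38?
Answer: 315843/257723 ≈ 1.2255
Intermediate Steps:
b(o) = 4 (b(o) = -3 + 7 = 4)
s(G) = 2*G*(4 + G) (s(G) = (G + G)*(G + 4) = (2*G)*(4 + G) = 2*G*(4 + G))
s(-1126)/2061784 = (2*(-1126)*(4 - 1126))/2061784 = (2*(-1126)*(-1122))*(1/2061784) = 2526744*(1/2061784) = 315843/257723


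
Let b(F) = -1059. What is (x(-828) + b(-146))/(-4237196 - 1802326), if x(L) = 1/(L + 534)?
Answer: 311347/1775619468 ≈ 0.00017535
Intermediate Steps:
x(L) = 1/(534 + L)
(x(-828) + b(-146))/(-4237196 - 1802326) = (1/(534 - 828) - 1059)/(-4237196 - 1802326) = (1/(-294) - 1059)/(-6039522) = (-1/294 - 1059)*(-1/6039522) = -311347/294*(-1/6039522) = 311347/1775619468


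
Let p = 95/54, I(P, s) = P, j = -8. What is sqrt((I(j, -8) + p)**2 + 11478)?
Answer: sqrt(33583417)/54 ≈ 107.32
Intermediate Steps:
p = 95/54 (p = 95*(1/54) = 95/54 ≈ 1.7593)
sqrt((I(j, -8) + p)**2 + 11478) = sqrt((-8 + 95/54)**2 + 11478) = sqrt((-337/54)**2 + 11478) = sqrt(113569/2916 + 11478) = sqrt(33583417/2916) = sqrt(33583417)/54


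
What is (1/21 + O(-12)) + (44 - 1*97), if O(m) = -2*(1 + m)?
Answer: -650/21 ≈ -30.952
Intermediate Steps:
O(m) = -2 - 2*m
(1/21 + O(-12)) + (44 - 1*97) = (1/21 + (-2 - 2*(-12))) + (44 - 1*97) = (1/21 + (-2 + 24)) + (44 - 97) = (1/21 + 22) - 53 = 463/21 - 53 = -650/21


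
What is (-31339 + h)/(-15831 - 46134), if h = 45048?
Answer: -13709/61965 ≈ -0.22124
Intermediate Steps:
(-31339 + h)/(-15831 - 46134) = (-31339 + 45048)/(-15831 - 46134) = 13709/(-61965) = 13709*(-1/61965) = -13709/61965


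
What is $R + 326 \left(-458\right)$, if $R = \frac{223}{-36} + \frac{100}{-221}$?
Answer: $- \frac{1187947331}{7956} \approx -1.4931 \cdot 10^{5}$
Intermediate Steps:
$R = - \frac{52883}{7956}$ ($R = 223 \left(- \frac{1}{36}\right) + 100 \left(- \frac{1}{221}\right) = - \frac{223}{36} - \frac{100}{221} = - \frac{52883}{7956} \approx -6.6469$)
$R + 326 \left(-458\right) = - \frac{52883}{7956} + 326 \left(-458\right) = - \frac{52883}{7956} - 149308 = - \frac{1187947331}{7956}$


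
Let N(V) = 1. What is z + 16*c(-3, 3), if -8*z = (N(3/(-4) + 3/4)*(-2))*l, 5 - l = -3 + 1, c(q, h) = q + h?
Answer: 7/4 ≈ 1.7500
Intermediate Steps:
c(q, h) = h + q
l = 7 (l = 5 - (-3 + 1) = 5 - 1*(-2) = 5 + 2 = 7)
z = 7/4 (z = -1*(-2)*7/8 = -(-1)*7/4 = -1/8*(-14) = 7/4 ≈ 1.7500)
z + 16*c(-3, 3) = 7/4 + 16*(3 - 3) = 7/4 + 16*0 = 7/4 + 0 = 7/4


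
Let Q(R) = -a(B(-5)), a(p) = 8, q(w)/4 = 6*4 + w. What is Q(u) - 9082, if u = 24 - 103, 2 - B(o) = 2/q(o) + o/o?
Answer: -9090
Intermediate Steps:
q(w) = 96 + 4*w (q(w) = 4*(6*4 + w) = 4*(24 + w) = 96 + 4*w)
B(o) = 1 - 2/(96 + 4*o) (B(o) = 2 - (2/(96 + 4*o) + o/o) = 2 - (2/(96 + 4*o) + 1) = 2 - (1 + 2/(96 + 4*o)) = 2 + (-1 - 2/(96 + 4*o)) = 1 - 2/(96 + 4*o))
u = -79
Q(R) = -8 (Q(R) = -1*8 = -8)
Q(u) - 9082 = -8 - 9082 = -9090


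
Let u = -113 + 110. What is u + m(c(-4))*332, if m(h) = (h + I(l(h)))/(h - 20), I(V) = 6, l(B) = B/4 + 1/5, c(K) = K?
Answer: -92/3 ≈ -30.667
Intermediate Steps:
l(B) = 1/5 + B/4 (l(B) = B*(1/4) + 1*(1/5) = B/4 + 1/5 = 1/5 + B/4)
u = -3
m(h) = (6 + h)/(-20 + h) (m(h) = (h + 6)/(h - 20) = (6 + h)/(-20 + h))
u + m(c(-4))*332 = -3 + ((6 - 4)/(-20 - 4))*332 = -3 + (2/(-24))*332 = -3 - 1/24*2*332 = -3 - 1/12*332 = -3 - 83/3 = -92/3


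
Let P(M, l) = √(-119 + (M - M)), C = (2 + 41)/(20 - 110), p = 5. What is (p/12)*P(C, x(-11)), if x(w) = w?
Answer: 5*I*√119/12 ≈ 4.5453*I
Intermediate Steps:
C = -43/90 (C = 43/(-90) = 43*(-1/90) = -43/90 ≈ -0.47778)
P(M, l) = I*√119 (P(M, l) = √(-119 + 0) = √(-119) = I*√119)
(p/12)*P(C, x(-11)) = (5/12)*(I*√119) = (5*(1/12))*(I*√119) = 5*(I*√119)/12 = 5*I*√119/12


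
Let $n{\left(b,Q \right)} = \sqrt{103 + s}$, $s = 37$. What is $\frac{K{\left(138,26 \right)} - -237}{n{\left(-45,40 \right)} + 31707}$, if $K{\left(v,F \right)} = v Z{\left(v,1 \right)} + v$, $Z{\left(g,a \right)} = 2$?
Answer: $\frac{20641257}{1005333709} - \frac{1302 \sqrt{35}}{1005333709} \approx 0.020524$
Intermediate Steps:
$n{\left(b,Q \right)} = 2 \sqrt{35}$ ($n{\left(b,Q \right)} = \sqrt{103 + 37} = \sqrt{140} = 2 \sqrt{35}$)
$K{\left(v,F \right)} = 3 v$ ($K{\left(v,F \right)} = v 2 + v = 2 v + v = 3 v$)
$\frac{K{\left(138,26 \right)} - -237}{n{\left(-45,40 \right)} + 31707} = \frac{3 \cdot 138 - -237}{2 \sqrt{35} + 31707} = \frac{414 + 237}{31707 + 2 \sqrt{35}} = \frac{651}{31707 + 2 \sqrt{35}}$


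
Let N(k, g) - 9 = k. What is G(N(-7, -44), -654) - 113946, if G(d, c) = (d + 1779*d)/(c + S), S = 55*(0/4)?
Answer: -37262122/327 ≈ -1.1395e+5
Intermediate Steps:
N(k, g) = 9 + k
S = 0 (S = 55*(0*(¼)) = 55*0 = 0)
G(d, c) = 1780*d/c (G(d, c) = (d + 1779*d)/(c + 0) = (1780*d)/c = 1780*d/c)
G(N(-7, -44), -654) - 113946 = 1780*(9 - 7)/(-654) - 113946 = 1780*2*(-1/654) - 113946 = -1780/327 - 113946 = -37262122/327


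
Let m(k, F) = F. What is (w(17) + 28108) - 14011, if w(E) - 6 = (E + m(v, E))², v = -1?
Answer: 15259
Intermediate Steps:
w(E) = 6 + 4*E² (w(E) = 6 + (E + E)² = 6 + (2*E)² = 6 + 4*E²)
(w(17) + 28108) - 14011 = ((6 + 4*17²) + 28108) - 14011 = ((6 + 4*289) + 28108) - 14011 = ((6 + 1156) + 28108) - 14011 = (1162 + 28108) - 14011 = 29270 - 14011 = 15259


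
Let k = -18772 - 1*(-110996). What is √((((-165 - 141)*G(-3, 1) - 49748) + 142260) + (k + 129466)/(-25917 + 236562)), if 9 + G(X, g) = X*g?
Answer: √18968254926394/14043 ≈ 310.14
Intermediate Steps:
k = 92224 (k = -18772 + 110996 = 92224)
G(X, g) = -9 + X*g
√((((-165 - 141)*G(-3, 1) - 49748) + 142260) + (k + 129466)/(-25917 + 236562)) = √((((-165 - 141)*(-9 - 3*1) - 49748) + 142260) + (92224 + 129466)/(-25917 + 236562)) = √(((-306*(-9 - 3) - 49748) + 142260) + 221690/210645) = √(((-306*(-12) - 49748) + 142260) + 221690*(1/210645)) = √(((3672 - 49748) + 142260) + 44338/42129) = √((-46076 + 142260) + 44338/42129) = √(96184 + 44338/42129) = √(4052180074/42129) = √18968254926394/14043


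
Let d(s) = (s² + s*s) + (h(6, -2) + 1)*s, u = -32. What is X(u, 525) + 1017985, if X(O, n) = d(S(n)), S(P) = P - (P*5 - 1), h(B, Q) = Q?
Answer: 9831686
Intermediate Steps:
S(P) = 1 - 4*P (S(P) = P - (5*P - 1) = P - (-1 + 5*P) = P + (1 - 5*P) = 1 - 4*P)
d(s) = -s + 2*s² (d(s) = (s² + s*s) + (-2 + 1)*s = (s² + s²) - s = 2*s² - s = -s + 2*s²)
X(O, n) = (1 - 8*n)*(1 - 4*n) (X(O, n) = (1 - 4*n)*(-1 + 2*(1 - 4*n)) = (1 - 4*n)*(-1 + (2 - 8*n)) = (1 - 4*n)*(1 - 8*n) = (1 - 8*n)*(1 - 4*n))
X(u, 525) + 1017985 = (-1 + 4*525)*(-1 + 8*525) + 1017985 = (-1 + 2100)*(-1 + 4200) + 1017985 = 2099*4199 + 1017985 = 8813701 + 1017985 = 9831686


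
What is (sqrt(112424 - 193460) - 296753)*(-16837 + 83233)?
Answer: -19703212188 + 398376*I*sqrt(2251) ≈ -1.9703e+10 + 1.8901e+7*I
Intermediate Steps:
(sqrt(112424 - 193460) - 296753)*(-16837 + 83233) = (sqrt(-81036) - 296753)*66396 = (6*I*sqrt(2251) - 296753)*66396 = (-296753 + 6*I*sqrt(2251))*66396 = -19703212188 + 398376*I*sqrt(2251)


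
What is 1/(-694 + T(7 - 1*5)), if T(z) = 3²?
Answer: -1/685 ≈ -0.0014599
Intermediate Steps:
T(z) = 9
1/(-694 + T(7 - 1*5)) = 1/(-694 + 9) = 1/(-685) = -1/685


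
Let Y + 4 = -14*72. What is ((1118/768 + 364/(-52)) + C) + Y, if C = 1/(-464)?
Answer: -11331397/11136 ≈ -1017.5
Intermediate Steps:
C = -1/464 ≈ -0.0021552
Y = -1012 (Y = -4 - 14*72 = -4 - 1008 = -1012)
((1118/768 + 364/(-52)) + C) + Y = ((1118/768 + 364/(-52)) - 1/464) - 1012 = ((1118*(1/768) + 364*(-1/52)) - 1/464) - 1012 = ((559/384 - 7) - 1/464) - 1012 = (-2129/384 - 1/464) - 1012 = -61765/11136 - 1012 = -11331397/11136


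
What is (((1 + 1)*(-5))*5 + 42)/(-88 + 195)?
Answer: -8/107 ≈ -0.074766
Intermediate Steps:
(((1 + 1)*(-5))*5 + 42)/(-88 + 195) = ((2*(-5))*5 + 42)/107 = (-10*5 + 42)*(1/107) = (-50 + 42)*(1/107) = -8*1/107 = -8/107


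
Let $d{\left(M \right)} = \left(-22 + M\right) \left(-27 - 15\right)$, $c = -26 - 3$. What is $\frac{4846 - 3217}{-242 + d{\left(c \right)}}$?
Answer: $\frac{1629}{1900} \approx 0.85737$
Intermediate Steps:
$c = -29$ ($c = -26 - 3 = -29$)
$d{\left(M \right)} = 924 - 42 M$ ($d{\left(M \right)} = \left(-22 + M\right) \left(-42\right) = 924 - 42 M$)
$\frac{4846 - 3217}{-242 + d{\left(c \right)}} = \frac{4846 - 3217}{-242 + \left(924 - -1218\right)} = \frac{1629}{-242 + \left(924 + 1218\right)} = \frac{1629}{-242 + 2142} = \frac{1629}{1900}$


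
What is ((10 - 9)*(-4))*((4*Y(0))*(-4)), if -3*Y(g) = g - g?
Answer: 0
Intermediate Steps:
Y(g) = 0 (Y(g) = -(g - g)/3 = -⅓*0 = 0)
((10 - 9)*(-4))*((4*Y(0))*(-4)) = ((10 - 9)*(-4))*((4*0)*(-4)) = (1*(-4))*(0*(-4)) = -4*0 = 0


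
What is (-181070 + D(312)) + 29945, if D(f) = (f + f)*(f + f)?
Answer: 238251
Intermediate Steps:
D(f) = 4*f**2 (D(f) = (2*f)*(2*f) = 4*f**2)
(-181070 + D(312)) + 29945 = (-181070 + 4*312**2) + 29945 = (-181070 + 4*97344) + 29945 = (-181070 + 389376) + 29945 = 208306 + 29945 = 238251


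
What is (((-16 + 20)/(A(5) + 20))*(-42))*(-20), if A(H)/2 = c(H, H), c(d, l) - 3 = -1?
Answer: 140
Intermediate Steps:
c(d, l) = 2 (c(d, l) = 3 - 1 = 2)
A(H) = 4 (A(H) = 2*2 = 4)
(((-16 + 20)/(A(5) + 20))*(-42))*(-20) = (((-16 + 20)/(4 + 20))*(-42))*(-20) = ((4/24)*(-42))*(-20) = ((4*(1/24))*(-42))*(-20) = ((⅙)*(-42))*(-20) = -7*(-20) = 140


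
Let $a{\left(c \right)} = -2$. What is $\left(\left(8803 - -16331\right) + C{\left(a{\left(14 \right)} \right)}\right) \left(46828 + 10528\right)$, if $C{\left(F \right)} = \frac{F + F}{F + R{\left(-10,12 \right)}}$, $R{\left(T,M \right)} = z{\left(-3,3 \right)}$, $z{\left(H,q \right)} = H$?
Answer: $\frac{7208157944}{5} \approx 1.4416 \cdot 10^{9}$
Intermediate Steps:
$R{\left(T,M \right)} = -3$
$C{\left(F \right)} = \frac{2 F}{-3 + F}$ ($C{\left(F \right)} = \frac{F + F}{F - 3} = \frac{2 F}{-3 + F}$)
$\left(\left(8803 - -16331\right) + C{\left(a{\left(14 \right)} \right)}\right) \left(46828 + 10528\right) = \left(\left(8803 - -16331\right) + 2 \left(-2\right) \frac{1}{-3 - 2}\right) \left(46828 + 10528\right) = \left(\left(8803 + 16331\right) + 2 \left(-2\right) \frac{1}{-5}\right) 57356 = \left(25134 + 2 \left(-2\right) \left(- \frac{1}{5}\right)\right) 57356 = \left(25134 + \frac{4}{5}\right) 57356 = \frac{125674}{5} \cdot 57356 = \frac{7208157944}{5}$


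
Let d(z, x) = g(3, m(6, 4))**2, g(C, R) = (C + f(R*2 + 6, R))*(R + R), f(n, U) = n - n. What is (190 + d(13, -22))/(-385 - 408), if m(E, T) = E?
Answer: -1486/793 ≈ -1.8739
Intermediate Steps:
f(n, U) = 0
g(C, R) = 2*C*R (g(C, R) = (C + 0)*(R + R) = C*(2*R) = 2*C*R)
d(z, x) = 1296 (d(z, x) = (2*3*6)**2 = 36**2 = 1296)
(190 + d(13, -22))/(-385 - 408) = (190 + 1296)/(-385 - 408) = 1486/(-793) = 1486*(-1/793) = -1486/793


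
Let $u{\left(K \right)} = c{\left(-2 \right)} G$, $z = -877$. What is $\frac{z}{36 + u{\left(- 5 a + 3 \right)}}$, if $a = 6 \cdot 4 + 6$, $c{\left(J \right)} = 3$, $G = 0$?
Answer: $- \frac{877}{36} \approx -24.361$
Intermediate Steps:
$a = 30$ ($a = 24 + 6 = 30$)
$u{\left(K \right)} = 0$ ($u{\left(K \right)} = 3 \cdot 0 = 0$)
$\frac{z}{36 + u{\left(- 5 a + 3 \right)}} = - \frac{877}{36 + 0} = - \frac{877}{36}$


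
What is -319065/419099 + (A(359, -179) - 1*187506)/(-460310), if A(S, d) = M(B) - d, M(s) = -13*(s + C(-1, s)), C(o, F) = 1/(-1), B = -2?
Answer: -141860159/400239545 ≈ -0.35444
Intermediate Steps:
C(o, F) = -1
M(s) = 13 - 13*s (M(s) = -13*(s - 1) = -13*(-1 + s) = 13 - 13*s)
A(S, d) = 39 - d (A(S, d) = (13 - 13*(-2)) - d = (13 + 26) - d = 39 - d)
-319065/419099 + (A(359, -179) - 1*187506)/(-460310) = -319065/419099 + ((39 - 1*(-179)) - 1*187506)/(-460310) = -319065*1/419099 + ((39 + 179) - 187506)*(-1/460310) = -319065/419099 + (218 - 187506)*(-1/460310) = -319065/419099 - 187288*(-1/460310) = -319065/419099 + 93644/230155 = -141860159/400239545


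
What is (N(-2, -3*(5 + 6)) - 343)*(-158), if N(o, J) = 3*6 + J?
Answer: 56564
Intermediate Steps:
N(o, J) = 18 + J
(N(-2, -3*(5 + 6)) - 343)*(-158) = ((18 - 3*(5 + 6)) - 343)*(-158) = ((18 - 3*11) - 343)*(-158) = ((18 - 33) - 343)*(-158) = (-15 - 343)*(-158) = -358*(-158) = 56564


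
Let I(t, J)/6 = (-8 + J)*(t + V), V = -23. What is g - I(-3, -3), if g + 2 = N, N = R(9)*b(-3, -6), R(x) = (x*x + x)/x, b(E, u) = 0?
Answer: -1718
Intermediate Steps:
R(x) = (x + x²)/x (R(x) = (x² + x)/x = (x + x²)/x)
N = 0 (N = (1 + 9)*0 = 10*0 = 0)
I(t, J) = 6*(-23 + t)*(-8 + J) (I(t, J) = 6*((-8 + J)*(t - 23)) = 6*((-8 + J)*(-23 + t)) = 6*((-23 + t)*(-8 + J)) = 6*(-23 + t)*(-8 + J))
g = -2 (g = -2 + 0 = -2)
g - I(-3, -3) = -2 - (1104 - 138*(-3) - 48*(-3) + 6*(-3)*(-3)) = -2 - (1104 + 414 + 144 + 54) = -2 - 1*1716 = -2 - 1716 = -1718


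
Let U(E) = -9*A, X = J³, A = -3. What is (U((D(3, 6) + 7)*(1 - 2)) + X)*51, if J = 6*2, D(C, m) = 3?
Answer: 89505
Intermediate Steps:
J = 12
X = 1728 (X = 12³ = 1728)
U(E) = 27 (U(E) = -9*(-3) = 27)
(U((D(3, 6) + 7)*(1 - 2)) + X)*51 = (27 + 1728)*51 = 1755*51 = 89505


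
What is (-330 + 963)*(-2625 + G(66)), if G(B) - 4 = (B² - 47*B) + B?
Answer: -823533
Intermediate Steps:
G(B) = 4 + B² - 46*B (G(B) = 4 + ((B² - 47*B) + B) = 4 + (B² - 46*B) = 4 + B² - 46*B)
(-330 + 963)*(-2625 + G(66)) = (-330 + 963)*(-2625 + (4 + 66² - 46*66)) = 633*(-2625 + (4 + 4356 - 3036)) = 633*(-2625 + 1324) = 633*(-1301) = -823533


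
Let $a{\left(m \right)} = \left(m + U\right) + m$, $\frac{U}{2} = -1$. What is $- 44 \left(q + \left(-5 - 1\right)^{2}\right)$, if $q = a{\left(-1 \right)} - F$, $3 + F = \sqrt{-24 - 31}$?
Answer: $-1540 + 44 i \sqrt{55} \approx -1540.0 + 326.31 i$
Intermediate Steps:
$U = -2$ ($U = 2 \left(-1\right) = -2$)
$F = -3 + i \sqrt{55}$ ($F = -3 + \sqrt{-24 - 31} = -3 + \sqrt{-55} = -3 + i \sqrt{55} \approx -3.0 + 7.4162 i$)
$a{\left(m \right)} = -2 + 2 m$ ($a{\left(m \right)} = \left(m - 2\right) + m = \left(-2 + m\right) + m = -2 + 2 m$)
$q = -1 - i \sqrt{55}$ ($q = \left(-2 + 2 \left(-1\right)\right) - \left(-3 + i \sqrt{55}\right) = \left(-2 - 2\right) + \left(3 - i \sqrt{55}\right) = -4 + \left(3 - i \sqrt{55}\right) = -1 - i \sqrt{55} \approx -1.0 - 7.4162 i$)
$- 44 \left(q + \left(-5 - 1\right)^{2}\right) = - 44 \left(\left(-1 - i \sqrt{55}\right) + \left(-5 - 1\right)^{2}\right) = - 44 \left(\left(-1 - i \sqrt{55}\right) + \left(-6\right)^{2}\right) = - 44 \left(\left(-1 - i \sqrt{55}\right) + 36\right) = - 44 \left(35 - i \sqrt{55}\right) = -1540 + 44 i \sqrt{55}$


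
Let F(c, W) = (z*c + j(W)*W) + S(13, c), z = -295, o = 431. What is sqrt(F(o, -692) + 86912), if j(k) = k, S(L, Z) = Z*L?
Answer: 7*sqrt(9066) ≈ 666.51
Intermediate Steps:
S(L, Z) = L*Z
F(c, W) = W**2 - 282*c (F(c, W) = (-295*c + W*W) + 13*c = (-295*c + W**2) + 13*c = (W**2 - 295*c) + 13*c = W**2 - 282*c)
sqrt(F(o, -692) + 86912) = sqrt(((-692)**2 - 282*431) + 86912) = sqrt((478864 - 121542) + 86912) = sqrt(357322 + 86912) = sqrt(444234) = 7*sqrt(9066)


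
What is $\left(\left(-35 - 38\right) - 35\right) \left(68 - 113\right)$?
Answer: $4860$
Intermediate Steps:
$\left(\left(-35 - 38\right) - 35\right) \left(68 - 113\right) = \left(-73 - 35\right) \left(-45\right) = \left(-108\right) \left(-45\right) = 4860$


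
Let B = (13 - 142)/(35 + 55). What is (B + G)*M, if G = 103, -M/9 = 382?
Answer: -1745931/5 ≈ -3.4919e+5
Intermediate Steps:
M = -3438 (M = -9*382 = -3438)
B = -43/30 (B = -129/90 = -129*1/90 = -43/30 ≈ -1.4333)
(B + G)*M = (-43/30 + 103)*(-3438) = (3047/30)*(-3438) = -1745931/5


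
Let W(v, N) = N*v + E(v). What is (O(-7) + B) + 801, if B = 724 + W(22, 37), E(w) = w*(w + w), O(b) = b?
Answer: 3300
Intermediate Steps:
E(w) = 2*w**2 (E(w) = w*(2*w) = 2*w**2)
W(v, N) = 2*v**2 + N*v (W(v, N) = N*v + 2*v**2 = 2*v**2 + N*v)
B = 2506 (B = 724 + 22*(37 + 2*22) = 724 + 22*(37 + 44) = 724 + 22*81 = 724 + 1782 = 2506)
(O(-7) + B) + 801 = (-7 + 2506) + 801 = 2499 + 801 = 3300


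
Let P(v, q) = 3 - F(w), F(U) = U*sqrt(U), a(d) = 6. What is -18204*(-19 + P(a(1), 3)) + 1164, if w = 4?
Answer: 438060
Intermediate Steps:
F(U) = U**(3/2)
P(v, q) = -5 (P(v, q) = 3 - 4**(3/2) = 3 - 1*8 = 3 - 8 = -5)
-18204*(-19 + P(a(1), 3)) + 1164 = -18204*(-19 - 5) + 1164 = -18204*(-24) + 1164 = -1517*(-288) + 1164 = 436896 + 1164 = 438060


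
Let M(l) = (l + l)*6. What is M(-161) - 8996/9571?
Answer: -18500168/9571 ≈ -1932.9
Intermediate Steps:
M(l) = 12*l (M(l) = (2*l)*6 = 12*l)
M(-161) - 8996/9571 = 12*(-161) - 8996/9571 = -1932 - 8996*1/9571 = -1932 - 8996/9571 = -18500168/9571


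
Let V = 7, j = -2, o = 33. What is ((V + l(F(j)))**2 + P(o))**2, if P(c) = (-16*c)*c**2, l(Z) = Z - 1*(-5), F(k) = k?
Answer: 330500811664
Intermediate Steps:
l(Z) = 5 + Z (l(Z) = Z + 5 = 5 + Z)
P(c) = -16*c**3
((V + l(F(j)))**2 + P(o))**2 = ((7 + (5 - 2))**2 - 16*33**3)**2 = ((7 + 3)**2 - 16*35937)**2 = (10**2 - 574992)**2 = (100 - 574992)**2 = (-574892)**2 = 330500811664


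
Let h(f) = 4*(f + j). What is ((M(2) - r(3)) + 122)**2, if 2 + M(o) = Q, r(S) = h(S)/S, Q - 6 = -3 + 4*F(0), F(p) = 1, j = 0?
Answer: 15129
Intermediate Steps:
h(f) = 4*f (h(f) = 4*(f + 0) = 4*f)
Q = 7 (Q = 6 + (-3 + 4*1) = 6 + (-3 + 4) = 6 + 1 = 7)
r(S) = 4 (r(S) = (4*S)/S = 4)
M(o) = 5 (M(o) = -2 + 7 = 5)
((M(2) - r(3)) + 122)**2 = ((5 - 1*4) + 122)**2 = ((5 - 4) + 122)**2 = (1 + 122)**2 = 123**2 = 15129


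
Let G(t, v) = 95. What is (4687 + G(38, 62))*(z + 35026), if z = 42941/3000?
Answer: 83781389977/500 ≈ 1.6756e+8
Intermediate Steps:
z = 42941/3000 (z = 42941*(1/3000) = 42941/3000 ≈ 14.314)
(4687 + G(38, 62))*(z + 35026) = (4687 + 95)*(42941/3000 + 35026) = 4782*(105120941/3000) = 83781389977/500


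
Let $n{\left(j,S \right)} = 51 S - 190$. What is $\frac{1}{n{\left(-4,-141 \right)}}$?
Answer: $- \frac{1}{7381} \approx -0.00013548$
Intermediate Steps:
$n{\left(j,S \right)} = -190 + 51 S$
$\frac{1}{n{\left(-4,-141 \right)}} = \frac{1}{-190 + 51 \left(-141\right)} = \frac{1}{-190 - 7191} = \frac{1}{-7381} = - \frac{1}{7381}$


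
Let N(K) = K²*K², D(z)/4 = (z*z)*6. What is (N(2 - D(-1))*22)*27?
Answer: 139148064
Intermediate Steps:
D(z) = 24*z² (D(z) = 4*((z*z)*6) = 4*(z²*6) = 4*(6*z²) = 24*z²)
N(K) = K⁴
(N(2 - D(-1))*22)*27 = ((2 - 24*(-1)²)⁴*22)*27 = ((2 - 24)⁴*22)*27 = ((-22)⁴*22)*27 = (234256*22)*27 = 5153632*27 = 139148064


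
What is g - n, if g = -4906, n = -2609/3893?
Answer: -19096449/3893 ≈ -4905.3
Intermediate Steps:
n = -2609/3893 (n = -2609*1/3893 = -2609/3893 ≈ -0.67018)
g - n = -4906 - 1*(-2609/3893) = -4906 + 2609/3893 = -19096449/3893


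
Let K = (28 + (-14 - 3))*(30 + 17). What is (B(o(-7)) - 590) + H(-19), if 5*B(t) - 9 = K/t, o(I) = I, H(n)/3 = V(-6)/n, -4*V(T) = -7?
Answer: -1604639/2660 ≈ -603.25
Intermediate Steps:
V(T) = 7/4 (V(T) = -1/4*(-7) = 7/4)
H(n) = 21/(4*n) (H(n) = 3*(7/(4*n)) = 21/(4*n))
K = 517 (K = (28 - 17)*47 = 11*47 = 517)
B(t) = 9/5 + 517/(5*t) (B(t) = 9/5 + (517/t)/5 = 9/5 + 517/(5*t))
(B(o(-7)) - 590) + H(-19) = ((1/5)*(517 + 9*(-7))/(-7) - 590) + (21/4)/(-19) = ((1/5)*(-1/7)*(517 - 63) - 590) + (21/4)*(-1/19) = ((1/5)*(-1/7)*454 - 590) - 21/76 = (-454/35 - 590) - 21/76 = -21104/35 - 21/76 = -1604639/2660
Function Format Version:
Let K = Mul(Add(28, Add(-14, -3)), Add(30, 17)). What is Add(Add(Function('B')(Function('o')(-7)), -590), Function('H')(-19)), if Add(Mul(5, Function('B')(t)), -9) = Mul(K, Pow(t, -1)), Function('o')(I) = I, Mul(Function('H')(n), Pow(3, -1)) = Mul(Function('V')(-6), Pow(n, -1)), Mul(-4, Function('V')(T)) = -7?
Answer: Rational(-1604639, 2660) ≈ -603.25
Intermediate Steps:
Function('V')(T) = Rational(7, 4) (Function('V')(T) = Mul(Rational(-1, 4), -7) = Rational(7, 4))
Function('H')(n) = Mul(Rational(21, 4), Pow(n, -1)) (Function('H')(n) = Mul(3, Mul(Rational(7, 4), Pow(n, -1))) = Mul(Rational(21, 4), Pow(n, -1)))
K = 517 (K = Mul(Add(28, -17), 47) = Mul(11, 47) = 517)
Function('B')(t) = Add(Rational(9, 5), Mul(Rational(517, 5), Pow(t, -1))) (Function('B')(t) = Add(Rational(9, 5), Mul(Rational(1, 5), Mul(517, Pow(t, -1)))) = Add(Rational(9, 5), Mul(Rational(517, 5), Pow(t, -1))))
Add(Add(Function('B')(Function('o')(-7)), -590), Function('H')(-19)) = Add(Add(Mul(Rational(1, 5), Pow(-7, -1), Add(517, Mul(9, -7))), -590), Mul(Rational(21, 4), Pow(-19, -1))) = Add(Add(Mul(Rational(1, 5), Rational(-1, 7), Add(517, -63)), -590), Mul(Rational(21, 4), Rational(-1, 19))) = Add(Add(Mul(Rational(1, 5), Rational(-1, 7), 454), -590), Rational(-21, 76)) = Add(Add(Rational(-454, 35), -590), Rational(-21, 76)) = Add(Rational(-21104, 35), Rational(-21, 76)) = Rational(-1604639, 2660)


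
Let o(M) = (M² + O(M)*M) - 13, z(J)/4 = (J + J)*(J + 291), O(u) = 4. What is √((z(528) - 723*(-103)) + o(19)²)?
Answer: √3713701 ≈ 1927.1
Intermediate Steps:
z(J) = 8*J*(291 + J) (z(J) = 4*((J + J)*(J + 291)) = 4*((2*J)*(291 + J)) = 4*(2*J*(291 + J)) = 8*J*(291 + J))
o(M) = -13 + M² + 4*M (o(M) = (M² + 4*M) - 13 = -13 + M² + 4*M)
√((z(528) - 723*(-103)) + o(19)²) = √((8*528*(291 + 528) - 723*(-103)) + (-13 + 19² + 4*19)²) = √((8*528*819 + 74469) + (-13 + 361 + 76)²) = √((3459456 + 74469) + 424²) = √(3533925 + 179776) = √3713701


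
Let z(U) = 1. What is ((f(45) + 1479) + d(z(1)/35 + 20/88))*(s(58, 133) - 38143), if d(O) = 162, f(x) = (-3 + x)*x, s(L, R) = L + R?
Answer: -134008512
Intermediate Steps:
f(x) = x*(-3 + x)
((f(45) + 1479) + d(z(1)/35 + 20/88))*(s(58, 133) - 38143) = ((45*(-3 + 45) + 1479) + 162)*((58 + 133) - 38143) = ((45*42 + 1479) + 162)*(191 - 38143) = ((1890 + 1479) + 162)*(-37952) = (3369 + 162)*(-37952) = 3531*(-37952) = -134008512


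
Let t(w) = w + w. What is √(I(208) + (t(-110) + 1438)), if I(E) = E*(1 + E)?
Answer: √44690 ≈ 211.40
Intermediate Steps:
t(w) = 2*w
√(I(208) + (t(-110) + 1438)) = √(208*(1 + 208) + (2*(-110) + 1438)) = √(208*209 + (-220 + 1438)) = √(43472 + 1218) = √44690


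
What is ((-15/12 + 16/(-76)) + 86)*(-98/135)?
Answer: -62965/1026 ≈ -61.369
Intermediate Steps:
((-15/12 + 16/(-76)) + 86)*(-98/135) = ((-15*1/12 + 16*(-1/76)) + 86)*(-98*1/135) = ((-5/4 - 4/19) + 86)*(-98/135) = (-111/76 + 86)*(-98/135) = (6425/76)*(-98/135) = -62965/1026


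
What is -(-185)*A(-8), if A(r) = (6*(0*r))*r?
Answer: 0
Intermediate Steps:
A(r) = 0 (A(r) = (6*0)*r = 0*r = 0)
-(-185)*A(-8) = -(-185)*0 = -1*0 = 0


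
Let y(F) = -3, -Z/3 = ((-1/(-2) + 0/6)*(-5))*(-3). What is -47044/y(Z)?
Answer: 47044/3 ≈ 15681.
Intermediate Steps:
Z = -45/2 (Z = -3*(-1/(-2) + 0/6)*(-5)*(-3) = -3*(-1*(-½) + 0*(⅙))*(-5)*(-3) = -3*(½ + 0)*(-5)*(-3) = -3*(½)*(-5)*(-3) = -(-15)*(-3)/2 = -3*15/2 = -45/2 ≈ -22.500)
-47044/y(Z) = -47044/(-3) = -47044*(-⅓) = 47044/3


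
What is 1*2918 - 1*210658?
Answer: -207740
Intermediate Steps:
1*2918 - 1*210658 = 2918 - 210658 = -207740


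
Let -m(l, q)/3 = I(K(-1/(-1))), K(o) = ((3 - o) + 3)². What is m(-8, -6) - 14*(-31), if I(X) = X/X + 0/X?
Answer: 431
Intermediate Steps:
K(o) = (6 - o)²
I(X) = 1 (I(X) = 1 + 0 = 1)
m(l, q) = -3 (m(l, q) = -3*1 = -3)
m(-8, -6) - 14*(-31) = -3 - 14*(-31) = -3 + 434 = 431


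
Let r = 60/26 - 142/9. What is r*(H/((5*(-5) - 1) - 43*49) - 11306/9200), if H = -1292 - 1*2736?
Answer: -1274777347/143497575 ≈ -8.8836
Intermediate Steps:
H = -4028 (H = -1292 - 2736 = -4028)
r = -1576/117 (r = 60*(1/26) - 142*⅑ = 30/13 - 142/9 = -1576/117 ≈ -13.470)
r*(H/((5*(-5) - 1) - 43*49) - 11306/9200) = -1576*(-4028/((5*(-5) - 1) - 43*49) - 11306/9200)/117 = -1576*(-4028/((-25 - 1) - 2107) - 11306*1/9200)/117 = -1576*(-4028/(-26 - 2107) - 5653/4600)/117 = -1576*(-4028/(-2133) - 5653/4600)/117 = -1576*(-4028*(-1/2133) - 5653/4600)/117 = -1576*(4028/2133 - 5653/4600)/117 = -1576/117*6470951/9811800 = -1274777347/143497575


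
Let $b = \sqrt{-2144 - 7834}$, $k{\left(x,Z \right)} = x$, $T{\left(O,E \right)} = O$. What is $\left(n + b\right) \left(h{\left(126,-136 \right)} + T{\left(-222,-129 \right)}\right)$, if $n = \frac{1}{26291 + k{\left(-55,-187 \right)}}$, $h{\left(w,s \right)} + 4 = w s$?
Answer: $- \frac{8681}{13118} - 17362 i \sqrt{9978} \approx -0.66176 - 1.7343 \cdot 10^{6} i$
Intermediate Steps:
$h{\left(w,s \right)} = -4 + s w$ ($h{\left(w,s \right)} = -4 + w s = -4 + s w$)
$b = i \sqrt{9978}$ ($b = \sqrt{-9978} = i \sqrt{9978} \approx 99.89 i$)
$n = \frac{1}{26236}$ ($n = \frac{1}{26291 - 55} = \frac{1}{26236} \approx 3.8116 \cdot 10^{-5}$)
$\left(n + b\right) \left(h{\left(126,-136 \right)} + T{\left(-222,-129 \right)}\right) = \left(\frac{1}{26236} + i \sqrt{9978}\right) \left(\left(-4 - 17136\right) - 222\right) = \left(\frac{1}{26236} + i \sqrt{9978}\right) \left(-17140 - 222\right) = \left(\frac{1}{26236} + i \sqrt{9978}\right) \left(-17362\right) = - \frac{8681}{13118} - 17362 i \sqrt{9978}$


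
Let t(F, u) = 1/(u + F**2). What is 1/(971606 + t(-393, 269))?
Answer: 154718/150324937109 ≈ 1.0292e-6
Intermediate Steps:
1/(971606 + t(-393, 269)) = 1/(971606 + 1/(269 + (-393)**2)) = 1/(971606 + 1/(269 + 154449)) = 1/(971606 + 1/154718) = 1/(150324937109/154718) = 154718/150324937109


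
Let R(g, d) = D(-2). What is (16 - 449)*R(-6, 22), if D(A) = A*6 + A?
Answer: 6062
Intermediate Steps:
D(A) = 7*A (D(A) = 6*A + A = 7*A)
R(g, d) = -14 (R(g, d) = 7*(-2) = -14)
(16 - 449)*R(-6, 22) = (16 - 449)*(-14) = -433*(-14) = 6062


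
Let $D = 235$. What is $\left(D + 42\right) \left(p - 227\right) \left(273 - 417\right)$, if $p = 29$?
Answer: $7897824$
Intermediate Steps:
$\left(D + 42\right) \left(p - 227\right) \left(273 - 417\right) = \left(235 + 42\right) \left(29 - 227\right) \left(273 - 417\right) = 277 \left(-198\right) \left(-144\right) = \left(-54846\right) \left(-144\right) = 7897824$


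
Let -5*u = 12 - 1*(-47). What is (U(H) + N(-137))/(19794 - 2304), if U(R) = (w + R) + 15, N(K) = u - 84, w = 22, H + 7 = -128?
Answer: -323/29150 ≈ -0.011081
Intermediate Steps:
u = -59/5 (u = -(12 - 1*(-47))/5 = -(12 + 47)/5 = -1/5*59 = -59/5 ≈ -11.800)
H = -135 (H = -7 - 128 = -135)
N(K) = -479/5 (N(K) = -59/5 - 84 = -479/5)
U(R) = 37 + R (U(R) = (22 + R) + 15 = 37 + R)
(U(H) + N(-137))/(19794 - 2304) = ((37 - 135) - 479/5)/(19794 - 2304) = (-98 - 479/5)/17490 = -969/5*1/17490 = -323/29150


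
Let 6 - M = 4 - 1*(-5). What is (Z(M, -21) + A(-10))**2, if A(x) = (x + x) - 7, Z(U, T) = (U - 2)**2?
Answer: 4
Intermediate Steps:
M = -3 (M = 6 - (4 - 1*(-5)) = 6 - (4 + 5) = 6 - 1*9 = 6 - 9 = -3)
Z(U, T) = (-2 + U)**2
A(x) = -7 + 2*x (A(x) = 2*x - 7 = -7 + 2*x)
(Z(M, -21) + A(-10))**2 = ((-2 - 3)**2 + (-7 + 2*(-10)))**2 = ((-5)**2 + (-7 - 20))**2 = (25 - 27)**2 = (-2)**2 = 4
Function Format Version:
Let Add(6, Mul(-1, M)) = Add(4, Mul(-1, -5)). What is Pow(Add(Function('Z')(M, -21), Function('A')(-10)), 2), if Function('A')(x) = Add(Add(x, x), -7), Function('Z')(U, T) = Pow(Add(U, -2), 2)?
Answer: 4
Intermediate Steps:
M = -3 (M = Add(6, Mul(-1, Add(4, Mul(-1, -5)))) = Add(6, Mul(-1, Add(4, 5))) = Add(6, Mul(-1, 9)) = Add(6, -9) = -3)
Function('Z')(U, T) = Pow(Add(-2, U), 2)
Function('A')(x) = Add(-7, Mul(2, x)) (Function('A')(x) = Add(Mul(2, x), -7) = Add(-7, Mul(2, x)))
Pow(Add(Function('Z')(M, -21), Function('A')(-10)), 2) = Pow(Add(Pow(Add(-2, -3), 2), Add(-7, Mul(2, -10))), 2) = Pow(Add(Pow(-5, 2), Add(-7, -20)), 2) = Pow(Add(25, -27), 2) = Pow(-2, 2) = 4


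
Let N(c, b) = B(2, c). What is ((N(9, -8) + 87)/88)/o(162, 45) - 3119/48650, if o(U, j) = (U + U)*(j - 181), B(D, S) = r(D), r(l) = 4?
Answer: -6049380679/94323398400 ≈ -0.064134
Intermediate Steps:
B(D, S) = 4
o(U, j) = 2*U*(-181 + j) (o(U, j) = (2*U)*(-181 + j) = 2*U*(-181 + j))
N(c, b) = 4
((N(9, -8) + 87)/88)/o(162, 45) - 3119/48650 = ((4 + 87)/88)/((2*162*(-181 + 45))) - 3119/48650 = (91*(1/88))/((2*162*(-136))) - 3119*1/48650 = (91/88)/(-44064) - 3119/48650 = (91/88)*(-1/44064) - 3119/48650 = -91/3877632 - 3119/48650 = -6049380679/94323398400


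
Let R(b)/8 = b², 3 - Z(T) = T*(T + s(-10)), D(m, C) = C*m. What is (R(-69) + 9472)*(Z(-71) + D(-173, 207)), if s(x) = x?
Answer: -1976546040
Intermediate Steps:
Z(T) = 3 - T*(-10 + T) (Z(T) = 3 - T*(T - 10) = 3 - T*(-10 + T))
R(b) = 8*b²
(R(-69) + 9472)*(Z(-71) + D(-173, 207)) = (8*(-69)² + 9472)*((3 - 1*(-71)² + 10*(-71)) + 207*(-173)) = (8*4761 + 9472)*((3 - 1*5041 - 710) - 35811) = (38088 + 9472)*((3 - 5041 - 710) - 35811) = 47560*(-5748 - 35811) = 47560*(-41559) = -1976546040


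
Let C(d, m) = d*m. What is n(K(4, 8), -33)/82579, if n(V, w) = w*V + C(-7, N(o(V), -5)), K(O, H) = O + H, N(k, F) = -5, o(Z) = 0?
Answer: -361/82579 ≈ -0.0043716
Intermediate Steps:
K(O, H) = H + O
n(V, w) = 35 + V*w (n(V, w) = w*V - 7*(-5) = V*w + 35 = 35 + V*w)
n(K(4, 8), -33)/82579 = (35 + (8 + 4)*(-33))/82579 = (35 + 12*(-33))*(1/82579) = (35 - 396)*(1/82579) = -361*1/82579 = -361/82579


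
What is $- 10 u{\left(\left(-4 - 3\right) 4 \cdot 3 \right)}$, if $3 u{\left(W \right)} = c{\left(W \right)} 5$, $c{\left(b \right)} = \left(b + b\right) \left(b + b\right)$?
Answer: $-470400$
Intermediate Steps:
$c{\left(b \right)} = 4 b^{2}$ ($c{\left(b \right)} = 2 b 2 b = 4 b^{2}$)
$u{\left(W \right)} = \frac{20 W^{2}}{3}$ ($u{\left(W \right)} = \frac{4 W^{2} \cdot 5}{3} = \frac{20 W^{2}}{3}$)
$- 10 u{\left(\left(-4 - 3\right) 4 \cdot 3 \right)} = - 10 \frac{20 \left(\left(-4 - 3\right) 4 \cdot 3\right)^{2}}{3} = - 10 \frac{20 \left(\left(-7\right) 4 \cdot 3\right)^{2}}{3} = - 10 \frac{20 \left(\left(-28\right) 3\right)^{2}}{3} = - 10 \frac{20 \left(-84\right)^{2}}{3} = - 10 \cdot \frac{20}{3} \cdot 7056 = \left(-10\right) 47040 = -470400$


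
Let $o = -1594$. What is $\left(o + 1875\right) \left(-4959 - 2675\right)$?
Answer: $-2145154$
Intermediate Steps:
$\left(o + 1875\right) \left(-4959 - 2675\right) = \left(-1594 + 1875\right) \left(-4959 - 2675\right) = 281 \left(-7634\right) = -2145154$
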